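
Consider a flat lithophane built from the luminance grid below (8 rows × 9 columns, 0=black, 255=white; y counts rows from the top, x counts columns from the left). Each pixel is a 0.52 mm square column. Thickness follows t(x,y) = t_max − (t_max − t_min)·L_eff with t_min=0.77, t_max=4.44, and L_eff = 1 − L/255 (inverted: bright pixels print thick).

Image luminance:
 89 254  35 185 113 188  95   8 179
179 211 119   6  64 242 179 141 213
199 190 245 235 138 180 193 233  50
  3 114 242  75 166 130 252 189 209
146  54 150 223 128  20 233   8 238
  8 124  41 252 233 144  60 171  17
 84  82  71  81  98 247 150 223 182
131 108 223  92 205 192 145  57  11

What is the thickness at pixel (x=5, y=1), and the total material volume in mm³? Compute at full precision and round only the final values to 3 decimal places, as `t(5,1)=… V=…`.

t(5,1)=4.253 V=54.588

span = t_max - t_min = 4.44 - 0.77 = 3.670
L(5,1) = 242, L_eff = 1 - 242/255 = 0.050980 (inverted)
t(5,1) = 4.44 - 3.670·0.050980 = 4.253
Σt over all 8·9 pixels = 1029589/5100 ≈ 201.8801961
V = pitch²·Σt = 0.52²·1029589/5100 = 54.588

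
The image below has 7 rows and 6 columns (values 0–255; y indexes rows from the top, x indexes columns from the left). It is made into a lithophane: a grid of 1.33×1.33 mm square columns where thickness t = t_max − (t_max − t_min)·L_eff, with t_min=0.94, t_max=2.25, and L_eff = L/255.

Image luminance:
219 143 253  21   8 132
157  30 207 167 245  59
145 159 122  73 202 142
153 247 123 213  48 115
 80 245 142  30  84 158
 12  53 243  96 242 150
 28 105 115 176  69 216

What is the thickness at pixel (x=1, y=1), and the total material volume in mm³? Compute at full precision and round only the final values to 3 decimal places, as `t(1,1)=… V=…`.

t(1,1)=2.096 V=116.027

span = t_max - t_min = 2.25 - 0.94 = 1.310
L(1,1) = 30, L_eff = 30/255 = 0.117647
t(1,1) = 2.25 - 1.310·0.117647 = 2.096
Σt over all 7·6 pixels = 98389/1500 ≈ 65.5926667
V = pitch²·Σt = 1.33²·98389/1500 = 116.027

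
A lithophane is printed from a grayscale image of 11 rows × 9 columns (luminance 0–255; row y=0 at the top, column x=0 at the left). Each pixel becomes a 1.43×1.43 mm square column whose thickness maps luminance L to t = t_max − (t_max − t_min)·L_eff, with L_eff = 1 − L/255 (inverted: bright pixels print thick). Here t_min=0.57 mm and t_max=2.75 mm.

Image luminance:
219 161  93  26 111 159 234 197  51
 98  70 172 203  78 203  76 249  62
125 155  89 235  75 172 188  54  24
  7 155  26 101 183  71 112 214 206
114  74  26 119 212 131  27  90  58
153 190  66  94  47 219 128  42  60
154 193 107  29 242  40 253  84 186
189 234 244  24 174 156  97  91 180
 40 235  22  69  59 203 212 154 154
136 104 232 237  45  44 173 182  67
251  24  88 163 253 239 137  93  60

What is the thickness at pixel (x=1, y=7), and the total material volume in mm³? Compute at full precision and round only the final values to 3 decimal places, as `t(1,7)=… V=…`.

span = t_max - t_min = 2.75 - 0.57 = 2.180
L(1,7) = 234, L_eff = 1 - 234/255 = 0.082353 (inverted)
t(1,7) = 2.75 - 2.180·0.082353 = 2.570
Σt over all 11·9 pixels = 4241791/25500 ≈ 166.3447451
V = pitch²·Σt = 1.43²·4241791/25500 = 340.158

t(1,7)=2.570 V=340.158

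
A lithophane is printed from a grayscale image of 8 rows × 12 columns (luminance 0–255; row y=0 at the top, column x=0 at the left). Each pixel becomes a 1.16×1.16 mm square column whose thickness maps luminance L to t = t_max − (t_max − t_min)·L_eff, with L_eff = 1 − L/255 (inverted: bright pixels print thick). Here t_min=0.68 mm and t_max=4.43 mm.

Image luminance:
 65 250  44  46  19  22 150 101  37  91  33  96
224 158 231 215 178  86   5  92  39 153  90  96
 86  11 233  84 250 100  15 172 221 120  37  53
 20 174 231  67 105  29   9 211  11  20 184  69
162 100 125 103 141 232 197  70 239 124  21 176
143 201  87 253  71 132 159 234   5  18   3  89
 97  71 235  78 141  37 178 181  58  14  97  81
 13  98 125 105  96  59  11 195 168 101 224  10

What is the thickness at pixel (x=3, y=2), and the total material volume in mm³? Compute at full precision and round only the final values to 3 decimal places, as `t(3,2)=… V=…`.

t(3,2)=1.915 V=297.418

span = t_max - t_min = 4.43 - 0.68 = 3.750
L(3,2) = 84, L_eff = 1 - 84/255 = 0.670588 (inverted)
t(3,2) = 4.43 - 3.750·0.670588 = 1.915
Σt over all 8·12 pixels = 221.03
V = pitch²·Σt = 1.16²·221.03 = 297.418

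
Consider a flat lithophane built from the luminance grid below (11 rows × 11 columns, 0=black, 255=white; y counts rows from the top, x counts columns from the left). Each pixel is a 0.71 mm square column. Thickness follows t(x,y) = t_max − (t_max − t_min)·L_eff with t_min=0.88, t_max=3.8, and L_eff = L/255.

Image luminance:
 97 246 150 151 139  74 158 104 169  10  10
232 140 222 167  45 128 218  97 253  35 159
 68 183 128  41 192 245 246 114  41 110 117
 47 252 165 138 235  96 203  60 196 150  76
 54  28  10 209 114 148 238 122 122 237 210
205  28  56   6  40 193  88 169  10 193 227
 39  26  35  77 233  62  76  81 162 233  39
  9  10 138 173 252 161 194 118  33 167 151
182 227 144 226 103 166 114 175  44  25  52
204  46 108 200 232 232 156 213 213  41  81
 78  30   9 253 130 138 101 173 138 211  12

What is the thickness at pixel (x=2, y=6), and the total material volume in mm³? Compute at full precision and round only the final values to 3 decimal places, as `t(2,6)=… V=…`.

span = t_max - t_min = 3.8 - 0.88 = 2.920
L(2,6) = 35, L_eff = 35/255 = 0.137255
t(2,6) = 3.8 - 2.920·0.137255 = 3.399
Σt over all 11·11 pixels = 356441/1275 ≈ 279.5615686
V = pitch²·Σt = 0.71²·356441/1275 = 140.927

t(2,6)=3.399 V=140.927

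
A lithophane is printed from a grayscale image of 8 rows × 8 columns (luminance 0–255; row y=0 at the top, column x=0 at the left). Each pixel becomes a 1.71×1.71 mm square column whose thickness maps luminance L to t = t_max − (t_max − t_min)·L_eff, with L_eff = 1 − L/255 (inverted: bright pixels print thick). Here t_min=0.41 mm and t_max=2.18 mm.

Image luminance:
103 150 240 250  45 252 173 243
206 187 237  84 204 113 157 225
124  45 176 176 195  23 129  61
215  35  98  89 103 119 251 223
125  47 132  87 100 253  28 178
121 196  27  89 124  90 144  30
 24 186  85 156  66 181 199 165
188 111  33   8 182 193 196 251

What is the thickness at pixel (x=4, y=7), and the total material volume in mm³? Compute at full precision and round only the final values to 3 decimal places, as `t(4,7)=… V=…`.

t(4,7)=1.673 V=257.897

span = t_max - t_min = 2.18 - 0.41 = 1.770
L(4,7) = 182, L_eff = 1 - 182/255 = 0.286275 (inverted)
t(4,7) = 2.18 - 1.770·0.286275 = 1.673
Σt over all 8·8 pixels = 374837/4250 ≈ 88.1969412
V = pitch²·Σt = 1.71²·374837/4250 = 257.897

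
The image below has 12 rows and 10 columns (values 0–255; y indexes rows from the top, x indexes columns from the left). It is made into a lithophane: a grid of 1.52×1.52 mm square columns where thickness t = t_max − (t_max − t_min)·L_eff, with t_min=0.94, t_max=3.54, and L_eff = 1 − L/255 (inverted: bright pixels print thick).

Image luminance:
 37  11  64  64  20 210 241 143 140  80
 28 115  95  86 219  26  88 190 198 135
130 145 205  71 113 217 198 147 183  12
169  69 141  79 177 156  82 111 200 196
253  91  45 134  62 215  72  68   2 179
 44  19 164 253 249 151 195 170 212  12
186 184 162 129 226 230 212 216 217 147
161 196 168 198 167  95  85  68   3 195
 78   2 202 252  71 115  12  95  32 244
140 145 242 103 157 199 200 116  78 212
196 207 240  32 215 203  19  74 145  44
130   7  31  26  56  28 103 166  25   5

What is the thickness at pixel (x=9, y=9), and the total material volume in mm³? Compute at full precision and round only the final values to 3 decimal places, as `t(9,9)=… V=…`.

t(9,9)=3.102 V=625.111

span = t_max - t_min = 3.54 - 0.94 = 2.600
L(9,9) = 212, L_eff = 1 - 212/255 = 0.168627 (inverted)
t(9,9) = 3.54 - 2.600·0.168627 = 3.102
Σt over all 12·10 pixels = 344969/1275 ≈ 270.5639216
V = pitch²·Σt = 1.52²·344969/1275 = 625.111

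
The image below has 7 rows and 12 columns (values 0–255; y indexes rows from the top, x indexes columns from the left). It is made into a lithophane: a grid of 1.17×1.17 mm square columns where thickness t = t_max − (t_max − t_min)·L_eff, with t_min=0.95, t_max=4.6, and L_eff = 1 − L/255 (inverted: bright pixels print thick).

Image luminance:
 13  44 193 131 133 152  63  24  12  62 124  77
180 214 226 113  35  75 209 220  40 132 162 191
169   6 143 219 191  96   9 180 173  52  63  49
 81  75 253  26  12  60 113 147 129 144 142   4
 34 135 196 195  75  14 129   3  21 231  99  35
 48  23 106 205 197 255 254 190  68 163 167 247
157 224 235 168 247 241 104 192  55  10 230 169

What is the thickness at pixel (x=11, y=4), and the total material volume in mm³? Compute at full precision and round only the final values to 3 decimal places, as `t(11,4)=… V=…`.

t(11,4)=1.451 V=314.643

span = t_max - t_min = 4.6 - 0.95 = 3.650
L(11,4) = 35, L_eff = 1 - 35/255 = 0.862745 (inverted)
t(11,4) = 4.6 - 3.650·0.862745 = 1.451
Σt over all 7·12 pixels = 1172239/5100 ≈ 229.8507843
V = pitch²·Σt = 1.17²·1172239/5100 = 314.643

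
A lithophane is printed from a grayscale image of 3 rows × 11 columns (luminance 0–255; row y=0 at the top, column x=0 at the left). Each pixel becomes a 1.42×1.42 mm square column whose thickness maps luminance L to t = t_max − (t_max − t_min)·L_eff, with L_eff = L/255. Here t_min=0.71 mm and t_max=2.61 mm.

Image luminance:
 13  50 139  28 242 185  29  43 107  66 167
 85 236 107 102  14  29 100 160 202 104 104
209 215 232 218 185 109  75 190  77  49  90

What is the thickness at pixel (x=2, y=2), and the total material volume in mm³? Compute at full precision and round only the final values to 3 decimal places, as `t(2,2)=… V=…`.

t(2,2)=0.881 V=114.162

span = t_max - t_min = 2.61 - 0.71 = 1.900
L(2,2) = 232, L_eff = 232/255 = 0.909804
t(2,2) = 2.61 - 1.900·0.909804 = 0.881
Σt over all 3·11 pixels = 3397/60 ≈ 56.6166667
V = pitch²·Σt = 1.42²·3397/60 = 114.162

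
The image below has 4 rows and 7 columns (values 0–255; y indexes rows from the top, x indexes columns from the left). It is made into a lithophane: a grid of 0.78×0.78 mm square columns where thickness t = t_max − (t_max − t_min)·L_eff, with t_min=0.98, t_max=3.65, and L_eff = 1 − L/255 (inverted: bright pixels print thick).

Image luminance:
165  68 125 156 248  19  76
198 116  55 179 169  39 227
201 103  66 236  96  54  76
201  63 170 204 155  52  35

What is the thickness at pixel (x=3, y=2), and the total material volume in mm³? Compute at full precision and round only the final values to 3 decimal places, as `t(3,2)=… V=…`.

t(3,2)=3.451 V=39.322

span = t_max - t_min = 3.65 - 0.98 = 2.670
L(3,2) = 236, L_eff = 1 - 236/255 = 0.074510 (inverted)
t(3,2) = 3.65 - 2.670·0.074510 = 3.451
Σt over all 4·7 pixels = 137342/2125 ≈ 64.6315294
V = pitch²·Σt = 0.78²·137342/2125 = 39.322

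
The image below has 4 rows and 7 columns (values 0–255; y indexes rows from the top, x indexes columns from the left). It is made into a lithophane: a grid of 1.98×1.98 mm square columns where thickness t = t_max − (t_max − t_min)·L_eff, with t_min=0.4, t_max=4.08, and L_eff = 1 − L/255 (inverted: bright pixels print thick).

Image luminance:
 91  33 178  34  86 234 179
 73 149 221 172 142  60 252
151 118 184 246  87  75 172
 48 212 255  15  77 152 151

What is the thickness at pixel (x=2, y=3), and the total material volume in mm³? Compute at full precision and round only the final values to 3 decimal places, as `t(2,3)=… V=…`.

t(2,3)=4.080 V=261.559

span = t_max - t_min = 4.08 - 0.4 = 3.680
L(2,3) = 255, L_eff = 1 - 255/255 = 0.000000 (inverted)
t(2,3) = 4.08 - 3.680·0.000000 = 4.080
Σt over all 4·7 pixels = 425324/6375 ≈ 66.7174902
V = pitch²·Σt = 1.98²·425324/6375 = 261.559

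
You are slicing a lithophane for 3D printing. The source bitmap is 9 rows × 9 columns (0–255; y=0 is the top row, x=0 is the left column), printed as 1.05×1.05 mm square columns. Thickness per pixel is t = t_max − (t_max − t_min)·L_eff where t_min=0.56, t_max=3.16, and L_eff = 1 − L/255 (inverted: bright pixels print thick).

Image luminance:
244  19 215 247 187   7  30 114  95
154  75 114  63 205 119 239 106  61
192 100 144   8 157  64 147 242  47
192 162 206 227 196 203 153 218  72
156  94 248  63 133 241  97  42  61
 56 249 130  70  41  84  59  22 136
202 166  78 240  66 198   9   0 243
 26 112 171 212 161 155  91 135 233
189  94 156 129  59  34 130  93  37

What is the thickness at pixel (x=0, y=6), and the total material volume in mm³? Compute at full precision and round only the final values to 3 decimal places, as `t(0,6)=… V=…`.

span = t_max - t_min = 3.16 - 0.56 = 2.600
L(0,6) = 202, L_eff = 1 - 202/255 = 0.207843 (inverted)
t(0,6) = 3.16 - 2.600·0.207843 = 2.620
Σt over all 9·9 pixels = 64453/425 ≈ 151.6541176
V = pitch²·Σt = 1.05²·64453/425 = 167.199

t(0,6)=2.620 V=167.199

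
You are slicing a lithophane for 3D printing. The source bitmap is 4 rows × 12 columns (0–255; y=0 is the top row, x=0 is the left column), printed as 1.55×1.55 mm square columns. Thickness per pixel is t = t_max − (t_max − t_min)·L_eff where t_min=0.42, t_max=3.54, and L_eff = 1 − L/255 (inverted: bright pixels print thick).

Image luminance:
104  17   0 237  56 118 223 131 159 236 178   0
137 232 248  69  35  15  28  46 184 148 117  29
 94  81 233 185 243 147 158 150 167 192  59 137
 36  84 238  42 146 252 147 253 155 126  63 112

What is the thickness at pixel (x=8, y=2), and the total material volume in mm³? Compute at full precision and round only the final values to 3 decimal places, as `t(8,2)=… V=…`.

span = t_max - t_min = 3.54 - 0.42 = 3.120
L(8,2) = 167, L_eff = 1 - 167/255 = 0.345098 (inverted)
t(8,2) = 3.54 - 3.120·0.345098 = 2.463
Σt over all 4·12 pixels = 205262/2125 ≈ 96.5938824
V = pitch²·Σt = 1.55²·205262/2125 = 232.067

t(8,2)=2.463 V=232.067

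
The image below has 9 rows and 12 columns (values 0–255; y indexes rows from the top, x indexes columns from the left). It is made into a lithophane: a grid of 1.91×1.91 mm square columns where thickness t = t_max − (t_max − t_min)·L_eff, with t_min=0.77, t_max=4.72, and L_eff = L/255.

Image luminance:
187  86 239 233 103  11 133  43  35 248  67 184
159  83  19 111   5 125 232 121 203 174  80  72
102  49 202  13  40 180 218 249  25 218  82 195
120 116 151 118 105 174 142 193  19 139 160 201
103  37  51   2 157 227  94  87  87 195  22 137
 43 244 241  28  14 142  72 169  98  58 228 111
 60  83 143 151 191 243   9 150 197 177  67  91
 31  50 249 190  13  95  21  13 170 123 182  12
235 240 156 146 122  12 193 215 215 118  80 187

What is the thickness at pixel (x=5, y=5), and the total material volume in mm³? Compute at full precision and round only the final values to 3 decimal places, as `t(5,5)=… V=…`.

span = t_max - t_min = 4.72 - 0.77 = 3.950
L(5,5) = 142, L_eff = 142/255 = 0.556863
t(5,5) = 4.72 - 3.950·0.556863 = 2.520
Σt over all 9·12 pixels = 1537937/5100 ≈ 301.5562745
V = pitch²·Σt = 1.91²·1537937/5100 = 1100.107

t(5,5)=2.520 V=1100.107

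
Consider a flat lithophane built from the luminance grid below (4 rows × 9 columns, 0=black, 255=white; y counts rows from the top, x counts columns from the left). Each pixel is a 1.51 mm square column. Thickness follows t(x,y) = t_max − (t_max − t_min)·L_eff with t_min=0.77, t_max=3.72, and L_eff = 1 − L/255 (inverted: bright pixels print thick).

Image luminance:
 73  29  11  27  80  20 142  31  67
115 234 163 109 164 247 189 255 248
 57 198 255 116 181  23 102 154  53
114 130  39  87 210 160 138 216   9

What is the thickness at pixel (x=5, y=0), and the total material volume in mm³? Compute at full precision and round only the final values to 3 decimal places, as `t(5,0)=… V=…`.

t(5,0)=1.001 V=180.479

span = t_max - t_min = 3.72 - 0.77 = 2.950
L(5,0) = 20, L_eff = 1 - 20/255 = 0.921569 (inverted)
t(5,0) = 3.72 - 2.950·0.921569 = 1.001
Σt over all 4·9 pixels = 67281/850 ≈ 79.1541176
V = pitch²·Σt = 1.51²·67281/850 = 180.479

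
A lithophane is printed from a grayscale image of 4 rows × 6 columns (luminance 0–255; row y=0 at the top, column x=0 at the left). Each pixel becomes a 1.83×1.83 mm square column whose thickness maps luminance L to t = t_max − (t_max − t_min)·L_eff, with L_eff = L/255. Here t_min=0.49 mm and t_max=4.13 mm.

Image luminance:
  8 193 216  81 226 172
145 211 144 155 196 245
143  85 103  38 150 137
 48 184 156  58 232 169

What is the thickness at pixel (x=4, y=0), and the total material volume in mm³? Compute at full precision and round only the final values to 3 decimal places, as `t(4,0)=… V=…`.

t(4,0)=0.904 V=164.868

span = t_max - t_min = 4.13 - 0.49 = 3.640
L(4,0) = 226, L_eff = 226/255 = 0.886275
t(4,0) = 4.13 - 3.640·0.886275 = 0.904
Σt over all 4·6 pixels = 20923/425 ≈ 49.2305882
V = pitch²·Σt = 1.83²·20923/425 = 164.868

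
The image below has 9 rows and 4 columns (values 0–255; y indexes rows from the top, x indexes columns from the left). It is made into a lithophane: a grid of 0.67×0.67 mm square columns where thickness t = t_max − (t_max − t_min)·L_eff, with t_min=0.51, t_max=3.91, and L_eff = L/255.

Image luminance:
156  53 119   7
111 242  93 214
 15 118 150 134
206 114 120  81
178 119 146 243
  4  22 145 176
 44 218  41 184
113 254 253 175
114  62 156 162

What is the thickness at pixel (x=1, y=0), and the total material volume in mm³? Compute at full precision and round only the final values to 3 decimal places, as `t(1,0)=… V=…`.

t(1,0)=3.203 V=34.805

span = t_max - t_min = 3.91 - 0.51 = 3.400
L(1,0) = 53, L_eff = 53/255 = 0.207843
t(1,0) = 3.91 - 3.400·0.207843 = 3.203
Σt over all 9·4 pixels = 1163/15 ≈ 77.5333333
V = pitch²·Σt = 0.67²·1163/15 = 34.805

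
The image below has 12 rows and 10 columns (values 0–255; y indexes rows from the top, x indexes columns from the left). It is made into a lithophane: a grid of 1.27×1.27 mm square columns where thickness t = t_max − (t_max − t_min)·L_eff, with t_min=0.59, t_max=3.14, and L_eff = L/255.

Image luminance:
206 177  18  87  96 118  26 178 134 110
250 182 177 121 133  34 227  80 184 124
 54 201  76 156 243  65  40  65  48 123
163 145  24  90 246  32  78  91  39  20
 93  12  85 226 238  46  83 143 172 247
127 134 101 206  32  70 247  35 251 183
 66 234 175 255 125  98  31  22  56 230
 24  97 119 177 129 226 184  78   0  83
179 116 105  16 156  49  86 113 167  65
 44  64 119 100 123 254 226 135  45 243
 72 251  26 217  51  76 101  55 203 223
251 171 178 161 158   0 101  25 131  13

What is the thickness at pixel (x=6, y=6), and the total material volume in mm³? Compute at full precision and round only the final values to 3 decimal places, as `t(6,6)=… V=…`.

t(6,6)=2.830 V=371.128

span = t_max - t_min = 3.14 - 0.59 = 2.550
L(6,6) = 31, L_eff = 31/255 = 0.121569
t(6,6) = 3.14 - 2.550·0.121569 = 2.830
Σt over all 12·10 pixels = 230.1
V = pitch²·Σt = 1.27²·230.1 = 371.128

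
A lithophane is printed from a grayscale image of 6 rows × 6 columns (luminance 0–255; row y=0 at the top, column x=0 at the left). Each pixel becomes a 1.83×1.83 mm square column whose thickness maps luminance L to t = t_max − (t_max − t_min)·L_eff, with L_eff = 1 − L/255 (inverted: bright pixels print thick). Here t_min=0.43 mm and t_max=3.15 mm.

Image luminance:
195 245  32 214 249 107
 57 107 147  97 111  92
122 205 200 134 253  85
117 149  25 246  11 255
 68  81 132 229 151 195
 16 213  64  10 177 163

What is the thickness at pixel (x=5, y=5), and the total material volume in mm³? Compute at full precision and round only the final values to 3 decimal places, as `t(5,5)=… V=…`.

span = t_max - t_min = 3.15 - 0.43 = 2.720
L(5,5) = 163, L_eff = 1 - 163/255 = 0.360784 (inverted)
t(5,5) = 3.15 - 2.720·0.360784 = 2.169
Σt over all 6·6 pixels = 25621/375 ≈ 68.3226667
V = pitch²·Σt = 1.83²·25621/375 = 228.806

t(5,5)=2.169 V=228.806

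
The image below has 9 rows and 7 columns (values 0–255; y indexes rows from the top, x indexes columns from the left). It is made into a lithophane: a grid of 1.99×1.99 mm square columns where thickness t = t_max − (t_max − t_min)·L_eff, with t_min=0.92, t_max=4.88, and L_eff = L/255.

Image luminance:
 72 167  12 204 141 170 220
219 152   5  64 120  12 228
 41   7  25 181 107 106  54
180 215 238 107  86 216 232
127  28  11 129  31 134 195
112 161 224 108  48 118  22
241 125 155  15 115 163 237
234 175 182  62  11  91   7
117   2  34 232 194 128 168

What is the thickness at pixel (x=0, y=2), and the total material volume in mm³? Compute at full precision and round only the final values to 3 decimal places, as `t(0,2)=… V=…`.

t(0,2)=4.243 V=742.913

span = t_max - t_min = 4.88 - 0.92 = 3.960
L(0,2) = 41, L_eff = 41/255 = 0.160784
t(0,2) = 4.88 - 3.960·0.160784 = 4.243
Σt over all 9·7 pixels = 398649/2125 ≈ 187.5995294
V = pitch²·Σt = 1.99²·398649/2125 = 742.913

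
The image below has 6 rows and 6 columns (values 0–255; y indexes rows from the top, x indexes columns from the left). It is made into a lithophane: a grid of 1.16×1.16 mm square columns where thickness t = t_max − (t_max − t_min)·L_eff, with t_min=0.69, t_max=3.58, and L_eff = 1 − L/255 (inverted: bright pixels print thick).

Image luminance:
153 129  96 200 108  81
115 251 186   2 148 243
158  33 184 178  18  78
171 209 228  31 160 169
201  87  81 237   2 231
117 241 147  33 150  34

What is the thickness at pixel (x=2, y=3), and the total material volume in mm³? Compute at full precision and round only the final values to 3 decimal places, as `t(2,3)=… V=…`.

span = t_max - t_min = 3.58 - 0.69 = 2.890
L(2,3) = 228, L_eff = 1 - 228/255 = 0.105882 (inverted)
t(2,3) = 3.58 - 2.890·0.105882 = 3.274
Σt over all 6·6 pixels = 80.26
V = pitch²·Σt = 1.16²·80.26 = 107.998

t(2,3)=3.274 V=107.998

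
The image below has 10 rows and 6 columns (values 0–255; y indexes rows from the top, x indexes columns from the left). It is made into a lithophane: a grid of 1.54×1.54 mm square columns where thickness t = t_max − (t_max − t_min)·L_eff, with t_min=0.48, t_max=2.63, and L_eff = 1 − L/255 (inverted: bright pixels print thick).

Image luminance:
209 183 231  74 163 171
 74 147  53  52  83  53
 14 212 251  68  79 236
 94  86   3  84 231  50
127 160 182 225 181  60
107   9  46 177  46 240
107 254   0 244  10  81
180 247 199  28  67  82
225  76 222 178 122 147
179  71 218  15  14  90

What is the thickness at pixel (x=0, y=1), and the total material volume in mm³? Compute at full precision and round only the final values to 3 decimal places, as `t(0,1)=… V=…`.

t(0,1)=1.104 V=218.611

span = t_max - t_min = 2.63 - 0.48 = 2.150
L(0,1) = 74, L_eff = 1 - 74/255 = 0.709804 (inverted)
t(0,1) = 2.63 - 2.150·0.709804 = 1.104
Σt over all 10·6 pixels = 470111/5100 ≈ 92.1786275
V = pitch²·Σt = 1.54²·470111/5100 = 218.611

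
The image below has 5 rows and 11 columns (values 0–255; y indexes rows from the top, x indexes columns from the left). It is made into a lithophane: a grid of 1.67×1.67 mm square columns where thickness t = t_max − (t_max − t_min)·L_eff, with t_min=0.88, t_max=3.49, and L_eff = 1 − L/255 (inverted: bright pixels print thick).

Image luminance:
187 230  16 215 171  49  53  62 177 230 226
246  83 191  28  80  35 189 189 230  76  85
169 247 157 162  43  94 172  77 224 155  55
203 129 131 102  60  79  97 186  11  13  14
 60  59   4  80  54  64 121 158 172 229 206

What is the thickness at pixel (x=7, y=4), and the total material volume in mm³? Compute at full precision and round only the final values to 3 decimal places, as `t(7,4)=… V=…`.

t(7,4)=2.497 V=330.089

span = t_max - t_min = 3.49 - 0.88 = 2.610
L(7,4) = 158, L_eff = 1 - 158/255 = 0.380392 (inverted)
t(7,4) = 3.49 - 2.610·0.380392 = 2.497
Σt over all 5·11 pixels = 201209/1700 ≈ 118.3582353
V = pitch²·Σt = 1.67²·201209/1700 = 330.089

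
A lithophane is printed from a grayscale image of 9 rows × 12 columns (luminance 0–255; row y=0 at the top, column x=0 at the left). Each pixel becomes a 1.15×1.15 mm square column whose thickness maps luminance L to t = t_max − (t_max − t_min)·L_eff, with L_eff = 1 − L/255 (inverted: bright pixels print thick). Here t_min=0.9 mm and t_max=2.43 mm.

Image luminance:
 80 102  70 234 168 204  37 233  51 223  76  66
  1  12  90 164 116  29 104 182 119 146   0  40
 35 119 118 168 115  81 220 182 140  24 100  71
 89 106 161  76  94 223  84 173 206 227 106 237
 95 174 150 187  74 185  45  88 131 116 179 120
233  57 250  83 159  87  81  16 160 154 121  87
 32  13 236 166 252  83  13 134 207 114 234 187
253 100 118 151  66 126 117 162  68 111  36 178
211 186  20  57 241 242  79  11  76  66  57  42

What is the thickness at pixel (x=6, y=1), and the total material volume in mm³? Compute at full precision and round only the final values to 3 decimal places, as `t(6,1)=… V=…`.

t(6,1)=1.524 V=233.122

span = t_max - t_min = 2.43 - 0.9 = 1.530
L(6,1) = 104, L_eff = 1 - 104/255 = 0.592157 (inverted)
t(6,1) = 2.43 - 1.530·0.592157 = 1.524
Σt over all 9·12 pixels = 176.274
V = pitch²·Σt = 1.15²·176.274 = 233.122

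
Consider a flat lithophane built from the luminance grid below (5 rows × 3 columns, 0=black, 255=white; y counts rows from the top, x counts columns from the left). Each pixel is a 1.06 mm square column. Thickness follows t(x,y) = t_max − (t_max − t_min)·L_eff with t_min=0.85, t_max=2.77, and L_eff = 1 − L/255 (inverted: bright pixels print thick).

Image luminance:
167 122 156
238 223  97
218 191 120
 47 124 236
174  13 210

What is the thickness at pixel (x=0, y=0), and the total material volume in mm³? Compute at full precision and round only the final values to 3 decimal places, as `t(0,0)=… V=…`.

span = t_max - t_min = 2.77 - 0.85 = 1.920
L(0,0) = 167, L_eff = 1 - 167/255 = 0.345098 (inverted)
t(0,0) = 2.77 - 1.920·0.345098 = 2.107
Σt over all 5·3 pixels = 257879/8500 ≈ 30.3387059
V = pitch²·Σt = 1.06²·257879/8500 = 34.089

t(0,0)=2.107 V=34.089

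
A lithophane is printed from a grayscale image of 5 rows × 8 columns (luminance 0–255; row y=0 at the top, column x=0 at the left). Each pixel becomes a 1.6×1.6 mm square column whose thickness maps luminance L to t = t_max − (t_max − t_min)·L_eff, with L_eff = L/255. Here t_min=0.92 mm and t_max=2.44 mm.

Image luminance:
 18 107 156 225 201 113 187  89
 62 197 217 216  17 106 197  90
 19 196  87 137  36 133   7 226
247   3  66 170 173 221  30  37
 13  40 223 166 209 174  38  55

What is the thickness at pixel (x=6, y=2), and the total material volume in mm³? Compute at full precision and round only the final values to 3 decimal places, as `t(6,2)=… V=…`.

t(6,2)=2.398 V=175.023

span = t_max - t_min = 2.44 - 0.92 = 1.520
L(6,2) = 7, L_eff = 7/255 = 0.027451
t(6,2) = 2.44 - 1.520·0.027451 = 2.398
Σt over all 5·8 pixels = 435848/6375 ≈ 68.3683137
V = pitch²·Σt = 1.6²·435848/6375 = 175.023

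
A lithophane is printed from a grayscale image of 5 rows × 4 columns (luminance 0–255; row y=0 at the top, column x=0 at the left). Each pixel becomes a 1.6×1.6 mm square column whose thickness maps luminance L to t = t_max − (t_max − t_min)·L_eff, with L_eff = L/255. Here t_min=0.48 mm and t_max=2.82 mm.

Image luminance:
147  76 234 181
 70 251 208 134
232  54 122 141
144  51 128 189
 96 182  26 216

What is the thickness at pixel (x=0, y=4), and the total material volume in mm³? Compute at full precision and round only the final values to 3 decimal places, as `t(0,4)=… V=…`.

t(0,4)=1.939 V=76.681

span = t_max - t_min = 2.82 - 0.48 = 2.340
L(0,4) = 96, L_eff = 96/255 = 0.376471
t(0,4) = 2.82 - 2.340·0.376471 = 1.939
Σt over all 5·4 pixels = 63651/2125 ≈ 29.9534118
V = pitch²·Σt = 1.6²·63651/2125 = 76.681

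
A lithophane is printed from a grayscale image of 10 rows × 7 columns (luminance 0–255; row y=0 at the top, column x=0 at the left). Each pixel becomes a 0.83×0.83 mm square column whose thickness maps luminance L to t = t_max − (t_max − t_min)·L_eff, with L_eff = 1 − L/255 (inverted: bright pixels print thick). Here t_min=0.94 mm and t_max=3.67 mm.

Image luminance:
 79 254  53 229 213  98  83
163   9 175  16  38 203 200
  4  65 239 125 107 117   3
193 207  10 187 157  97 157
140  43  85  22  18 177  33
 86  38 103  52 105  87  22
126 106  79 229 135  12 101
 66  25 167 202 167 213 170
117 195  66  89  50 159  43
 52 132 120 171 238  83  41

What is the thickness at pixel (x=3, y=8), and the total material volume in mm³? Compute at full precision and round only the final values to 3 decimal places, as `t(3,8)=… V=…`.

span = t_max - t_min = 3.67 - 0.94 = 2.730
L(3,8) = 89, L_eff = 1 - 89/255 = 0.650980 (inverted)
t(3,8) = 3.67 - 2.730·0.650980 = 1.893
Σt over all 10·7 pixels = 636643/4250 ≈ 149.7983529
V = pitch²·Σt = 0.83²·636643/4250 = 103.196

t(3,8)=1.893 V=103.196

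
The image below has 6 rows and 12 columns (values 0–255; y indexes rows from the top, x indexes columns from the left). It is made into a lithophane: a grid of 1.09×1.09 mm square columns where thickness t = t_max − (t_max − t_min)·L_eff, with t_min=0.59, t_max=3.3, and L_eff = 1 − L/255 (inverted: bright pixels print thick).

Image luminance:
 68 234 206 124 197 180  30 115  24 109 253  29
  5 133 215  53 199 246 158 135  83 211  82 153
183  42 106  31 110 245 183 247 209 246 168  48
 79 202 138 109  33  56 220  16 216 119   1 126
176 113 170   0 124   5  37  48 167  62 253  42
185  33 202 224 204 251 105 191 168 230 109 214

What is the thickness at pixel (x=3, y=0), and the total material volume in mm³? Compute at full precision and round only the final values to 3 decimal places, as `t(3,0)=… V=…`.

t(3,0)=1.908 V=172.796

span = t_max - t_min = 3.3 - 0.59 = 2.710
L(3,0) = 124, L_eff = 1 - 124/255 = 0.513725 (inverted)
t(3,0) = 3.3 - 2.710·0.513725 = 1.908
Σt over all 6·12 pixels = 927172/6375 ≈ 145.4387451
V = pitch²·Σt = 1.09²·927172/6375 = 172.796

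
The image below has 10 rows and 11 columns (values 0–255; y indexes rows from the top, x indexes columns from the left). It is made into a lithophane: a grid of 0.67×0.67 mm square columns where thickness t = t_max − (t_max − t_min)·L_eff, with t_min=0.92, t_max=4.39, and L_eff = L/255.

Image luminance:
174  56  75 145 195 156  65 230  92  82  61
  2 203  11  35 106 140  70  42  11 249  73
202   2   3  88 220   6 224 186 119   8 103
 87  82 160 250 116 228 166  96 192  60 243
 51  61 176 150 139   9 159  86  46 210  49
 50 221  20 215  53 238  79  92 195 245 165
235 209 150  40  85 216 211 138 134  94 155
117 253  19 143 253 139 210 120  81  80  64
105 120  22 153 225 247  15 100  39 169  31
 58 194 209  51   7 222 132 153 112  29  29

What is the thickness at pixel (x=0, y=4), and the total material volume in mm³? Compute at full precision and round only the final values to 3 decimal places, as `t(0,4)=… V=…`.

t(0,4)=3.696 V=134.974

span = t_max - t_min = 4.39 - 0.92 = 3.470
L(0,4) = 51, L_eff = 51/255 = 0.200000
t(0,4) = 4.39 - 3.470·0.200000 = 3.696
Σt over all 10·11 pixels = 7667273/25500 ≈ 300.6773725
V = pitch²·Σt = 0.67²·7667273/25500 = 134.974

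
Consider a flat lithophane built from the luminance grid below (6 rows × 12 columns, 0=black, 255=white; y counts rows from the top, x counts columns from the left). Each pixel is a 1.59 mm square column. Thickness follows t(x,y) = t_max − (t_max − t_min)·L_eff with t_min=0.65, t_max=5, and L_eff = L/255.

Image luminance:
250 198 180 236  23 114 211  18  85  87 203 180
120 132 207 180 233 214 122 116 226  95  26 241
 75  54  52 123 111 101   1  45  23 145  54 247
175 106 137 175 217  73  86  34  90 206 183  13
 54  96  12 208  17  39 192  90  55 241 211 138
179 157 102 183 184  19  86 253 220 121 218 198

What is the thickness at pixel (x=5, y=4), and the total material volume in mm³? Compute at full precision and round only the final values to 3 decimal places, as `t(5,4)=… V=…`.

span = t_max - t_min = 5 - 0.65 = 4.350
L(5,4) = 39, L_eff = 39/255 = 0.152941
t(5,4) = 5 - 4.350·0.152941 = 4.335
Σt over all 6·12 pixels = 84154/425 ≈ 198.0094118
V = pitch²·Σt = 1.59²·84154/425 = 500.588

t(5,4)=4.335 V=500.588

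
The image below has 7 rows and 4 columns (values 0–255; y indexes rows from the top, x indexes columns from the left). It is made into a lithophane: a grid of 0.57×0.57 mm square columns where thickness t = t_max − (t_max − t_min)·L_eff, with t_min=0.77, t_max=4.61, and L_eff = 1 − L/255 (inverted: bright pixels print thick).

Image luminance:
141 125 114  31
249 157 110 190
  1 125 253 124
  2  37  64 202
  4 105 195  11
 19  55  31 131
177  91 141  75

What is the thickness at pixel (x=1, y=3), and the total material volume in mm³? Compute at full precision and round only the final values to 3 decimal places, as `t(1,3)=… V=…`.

span = t_max - t_min = 4.61 - 0.77 = 3.840
L(1,3) = 37, L_eff = 1 - 37/255 = 0.854902 (inverted)
t(1,3) = 4.61 - 3.840·0.854902 = 1.327
Σt over all 7·4 pixels = 28107/425 ≈ 66.1341176
V = pitch²·Σt = 0.57²·28107/425 = 21.487

t(1,3)=1.327 V=21.487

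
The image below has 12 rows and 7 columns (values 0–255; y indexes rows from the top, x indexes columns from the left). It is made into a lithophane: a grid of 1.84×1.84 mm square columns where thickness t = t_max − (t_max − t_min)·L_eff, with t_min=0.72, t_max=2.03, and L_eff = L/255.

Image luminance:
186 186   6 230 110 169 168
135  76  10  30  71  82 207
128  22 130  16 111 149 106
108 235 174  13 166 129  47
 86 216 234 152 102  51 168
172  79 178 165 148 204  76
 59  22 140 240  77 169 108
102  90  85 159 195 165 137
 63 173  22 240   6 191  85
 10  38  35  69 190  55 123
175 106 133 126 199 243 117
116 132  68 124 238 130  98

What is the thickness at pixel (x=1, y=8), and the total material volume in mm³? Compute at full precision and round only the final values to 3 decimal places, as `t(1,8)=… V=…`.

span = t_max - t_min = 2.03 - 0.72 = 1.310
L(1,8) = 173, L_eff = 173/255 = 0.678431
t(1,8) = 2.03 - 1.310·0.678431 = 1.141
Σt over all 12·7 pixels = 250088/2125 ≈ 117.6884706
V = pitch²·Σt = 1.84²·250088/2125 = 398.446

t(1,8)=1.141 V=398.446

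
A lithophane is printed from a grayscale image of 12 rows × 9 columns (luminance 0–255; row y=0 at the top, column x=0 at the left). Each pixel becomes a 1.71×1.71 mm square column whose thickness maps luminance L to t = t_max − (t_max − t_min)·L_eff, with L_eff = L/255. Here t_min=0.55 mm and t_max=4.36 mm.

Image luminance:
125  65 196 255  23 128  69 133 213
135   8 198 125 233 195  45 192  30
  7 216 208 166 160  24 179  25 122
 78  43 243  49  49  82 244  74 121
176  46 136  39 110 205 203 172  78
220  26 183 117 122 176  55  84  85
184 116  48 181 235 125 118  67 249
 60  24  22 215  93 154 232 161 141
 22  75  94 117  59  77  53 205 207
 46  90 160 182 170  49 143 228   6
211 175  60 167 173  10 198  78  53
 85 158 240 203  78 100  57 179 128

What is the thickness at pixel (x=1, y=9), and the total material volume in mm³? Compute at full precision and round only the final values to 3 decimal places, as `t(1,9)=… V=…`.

t(1,9)=3.015 V=789.189

span = t_max - t_min = 4.36 - 0.55 = 3.810
L(1,9) = 90, L_eff = 90/255 = 0.352941
t(1,9) = 4.36 - 3.810·0.352941 = 3.015
Σt over all 12·9 pixels = 573519/2125 ≈ 269.8912941
V = pitch²·Σt = 1.71²·573519/2125 = 789.189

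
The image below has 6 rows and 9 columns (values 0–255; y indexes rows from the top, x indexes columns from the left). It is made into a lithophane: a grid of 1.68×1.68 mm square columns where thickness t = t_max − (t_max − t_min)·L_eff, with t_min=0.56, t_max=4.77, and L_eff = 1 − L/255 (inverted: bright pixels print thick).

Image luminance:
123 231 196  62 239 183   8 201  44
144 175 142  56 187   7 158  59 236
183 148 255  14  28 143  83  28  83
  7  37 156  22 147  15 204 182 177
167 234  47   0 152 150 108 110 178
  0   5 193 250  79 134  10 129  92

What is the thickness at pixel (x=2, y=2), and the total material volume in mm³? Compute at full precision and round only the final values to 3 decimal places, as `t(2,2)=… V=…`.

span = t_max - t_min = 4.77 - 0.56 = 4.210
L(2,2) = 255, L_eff = 1 - 255/255 = 0.000000 (inverted)
t(2,2) = 4.77 - 4.210·0.000000 = 4.770
Σt over all 6·9 pixels = 3465941/25500 ≈ 135.9192549
V = pitch²·Σt = 1.68²·3465941/25500 = 383.619

t(2,2)=4.770 V=383.619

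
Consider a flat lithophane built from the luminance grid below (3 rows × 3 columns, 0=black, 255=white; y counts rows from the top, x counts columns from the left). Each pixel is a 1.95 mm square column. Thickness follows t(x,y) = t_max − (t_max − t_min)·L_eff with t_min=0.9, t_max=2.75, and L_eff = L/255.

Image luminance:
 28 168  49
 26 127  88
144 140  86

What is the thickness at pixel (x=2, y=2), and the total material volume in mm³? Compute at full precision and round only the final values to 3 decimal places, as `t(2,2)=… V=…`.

span = t_max - t_min = 2.75 - 0.9 = 1.850
L(2,2) = 86, L_eff = 86/255 = 0.337255
t(2,2) = 2.75 - 1.850·0.337255 = 2.126
Σt over all 3·3 pixels = 94553/5100 ≈ 18.5398039
V = pitch²·Σt = 1.95²·94553/5100 = 70.498

t(2,2)=2.126 V=70.498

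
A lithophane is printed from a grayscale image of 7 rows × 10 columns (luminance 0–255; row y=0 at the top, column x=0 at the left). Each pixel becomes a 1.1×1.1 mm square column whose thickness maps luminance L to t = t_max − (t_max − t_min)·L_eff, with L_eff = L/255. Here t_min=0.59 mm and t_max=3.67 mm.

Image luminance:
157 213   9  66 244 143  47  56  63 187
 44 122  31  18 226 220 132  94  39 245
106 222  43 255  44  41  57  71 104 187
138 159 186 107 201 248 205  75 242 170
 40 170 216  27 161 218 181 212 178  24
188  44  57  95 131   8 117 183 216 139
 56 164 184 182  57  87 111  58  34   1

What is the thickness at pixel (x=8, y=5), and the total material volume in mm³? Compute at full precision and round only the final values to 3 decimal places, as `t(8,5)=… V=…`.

t(8,5)=1.061 V=182.881

span = t_max - t_min = 3.67 - 0.59 = 3.080
L(8,5) = 216, L_eff = 216/255 = 0.847059
t(8,5) = 3.67 - 3.080·0.847059 = 1.061
Σt over all 7·10 pixels = 1927051/12750 ≈ 151.1412549
V = pitch²·Σt = 1.1²·1927051/12750 = 182.881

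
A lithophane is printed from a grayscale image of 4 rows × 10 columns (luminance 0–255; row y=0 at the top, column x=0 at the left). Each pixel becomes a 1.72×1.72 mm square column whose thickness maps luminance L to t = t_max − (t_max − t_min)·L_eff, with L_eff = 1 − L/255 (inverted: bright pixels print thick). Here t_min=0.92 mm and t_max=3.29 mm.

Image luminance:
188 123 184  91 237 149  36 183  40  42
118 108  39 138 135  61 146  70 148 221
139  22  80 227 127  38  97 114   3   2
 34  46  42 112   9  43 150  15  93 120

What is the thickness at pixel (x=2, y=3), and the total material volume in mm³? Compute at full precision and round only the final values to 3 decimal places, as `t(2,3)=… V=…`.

t(2,3)=1.310 V=218.027

span = t_max - t_min = 3.29 - 0.92 = 2.370
L(2,3) = 42, L_eff = 1 - 42/255 = 0.835294 (inverted)
t(2,3) = 3.29 - 2.370·0.835294 = 1.310
Σt over all 4·10 pixels = 62643/850 ≈ 73.6976471
V = pitch²·Σt = 1.72²·62643/850 = 218.027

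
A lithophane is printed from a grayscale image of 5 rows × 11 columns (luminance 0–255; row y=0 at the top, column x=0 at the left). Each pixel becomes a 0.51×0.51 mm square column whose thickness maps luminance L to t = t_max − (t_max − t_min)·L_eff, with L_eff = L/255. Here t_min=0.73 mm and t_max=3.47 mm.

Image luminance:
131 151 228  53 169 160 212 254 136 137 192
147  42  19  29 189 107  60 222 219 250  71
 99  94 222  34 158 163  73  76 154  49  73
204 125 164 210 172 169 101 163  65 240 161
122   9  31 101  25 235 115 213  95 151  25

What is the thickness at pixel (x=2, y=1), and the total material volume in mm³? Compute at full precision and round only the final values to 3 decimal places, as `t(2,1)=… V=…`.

t(2,1)=3.266 V=29.325

span = t_max - t_min = 3.47 - 0.73 = 2.740
L(2,1) = 19, L_eff = 19/255 = 0.074510
t(2,1) = 3.47 - 2.740·0.074510 = 3.266
Σt over all 5·11 pixels = 958323/8500 ≈ 112.7438824
V = pitch²·Σt = 0.51²·958323/8500 = 29.325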